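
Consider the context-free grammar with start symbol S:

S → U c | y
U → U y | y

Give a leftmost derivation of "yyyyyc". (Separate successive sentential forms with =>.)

S => Uc => Uyc => Uyyc => Uyyyc => Uyyyyc => yyyyyc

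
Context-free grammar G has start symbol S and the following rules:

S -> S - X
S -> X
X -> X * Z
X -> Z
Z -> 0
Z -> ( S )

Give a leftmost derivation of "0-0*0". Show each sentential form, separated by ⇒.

S ⇒ S-X ⇒ X-X ⇒ Z-X ⇒ 0-X ⇒ 0-X*Z ⇒ 0-Z*Z ⇒ 0-0*Z ⇒ 0-0*0

S ⇒ S-X   [S -> S - X]
S-X ⇒ X-X   [S -> X]
X-X ⇒ Z-X   [X -> Z]
Z-X ⇒ 0-X   [Z -> 0]
0-X ⇒ 0-X*Z   [X -> X * Z]
0-X*Z ⇒ 0-Z*Z   [X -> Z]
0-Z*Z ⇒ 0-0*Z   [Z -> 0]
0-0*Z ⇒ 0-0*0   [Z -> 0]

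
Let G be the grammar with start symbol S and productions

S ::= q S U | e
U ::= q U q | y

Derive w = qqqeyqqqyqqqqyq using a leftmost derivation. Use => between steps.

S => qSU   [S ::= q S U]
qSU => qqSUU   [S ::= q S U]
qqSUU => qqqSUUU   [S ::= q S U]
qqqSUUU => qqqeUUU   [S ::= e]
qqqeUUU => qqqeyUU   [U ::= y]
qqqeyUU => qqqeyqUqU   [U ::= q U q]
qqqeyqUqU => qqqeyqqUqqU   [U ::= q U q]
qqqeyqqUqqU => qqqeyqqqUqqqU   [U ::= q U q]
qqqeyqqqUqqqU => qqqeyqqqyqqqU   [U ::= y]
qqqeyqqqyqqqU => qqqeyqqqyqqqqUq   [U ::= q U q]
qqqeyqqqyqqqqUq => qqqeyqqqyqqqqyq   [U ::= y]

S => qSU => qqSUU => qqqSUUU => qqqeUUU => qqqeyUU => qqqeyqUqU => qqqeyqqUqqU => qqqeyqqqUqqqU => qqqeyqqqyqqqU => qqqeyqqqyqqqqUq => qqqeyqqqyqqqqyq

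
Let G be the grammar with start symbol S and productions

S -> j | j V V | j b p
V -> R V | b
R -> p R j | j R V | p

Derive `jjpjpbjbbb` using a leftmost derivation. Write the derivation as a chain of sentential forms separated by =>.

S=>jVV=>jRVV=>jjRVVV=>jjpRjVVV=>jjpjRVjVVV=>jjpjpVjVVV=>jjpjpbjVVV=>jjpjpbjbVV=>jjpjpbjbbV=>jjpjpbjbbb

S => jVV   [S -> j V V]
jVV => jRVV   [V -> R V]
jRVV => jjRVVV   [R -> j R V]
jjRVVV => jjpRjVVV   [R -> p R j]
jjpRjVVV => jjpjRVjVVV   [R -> j R V]
jjpjRVjVVV => jjpjpVjVVV   [R -> p]
jjpjpVjVVV => jjpjpbjVVV   [V -> b]
jjpjpbjVVV => jjpjpbjbVV   [V -> b]
jjpjpbjbVV => jjpjpbjbbV   [V -> b]
jjpjpbjbbV => jjpjpbjbbb   [V -> b]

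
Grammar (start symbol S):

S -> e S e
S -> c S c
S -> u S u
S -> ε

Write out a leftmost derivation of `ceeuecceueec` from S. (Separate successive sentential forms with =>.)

S => cSc => ceSec => ceeSeec => ceeuSueec => ceeueSeueec => ceeuecSceueec => ceeuecceueec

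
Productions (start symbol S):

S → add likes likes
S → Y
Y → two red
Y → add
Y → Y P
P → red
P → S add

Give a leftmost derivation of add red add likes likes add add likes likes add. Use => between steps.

S => Y => Y P => Y P P => Y P P P => add P P P => add red P P => add red S add P => add red add likes likes add P => add red add likes likes add S add => add red add likes likes add add likes likes add

S => Y   [S → Y]
Y => Y P   [Y → Y P]
Y P => Y P P   [Y → Y P]
Y P P => Y P P P   [Y → Y P]
Y P P P => add P P P   [Y → add]
add P P P => add red P P   [P → red]
add red P P => add red S add P   [P → S add]
add red S add P => add red add likes likes add P   [S → add likes likes]
add red add likes likes add P => add red add likes likes add S add   [P → S add]
add red add likes likes add S add => add red add likes likes add add likes likes add   [S → add likes likes]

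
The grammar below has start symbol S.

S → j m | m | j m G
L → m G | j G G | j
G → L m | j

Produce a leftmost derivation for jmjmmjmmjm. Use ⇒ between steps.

S ⇒ jmG   [S → j m G]
jmG ⇒ jmLm   [G → L m]
jmLm ⇒ jmjGGm   [L → j G G]
jmjGGm ⇒ jmjLmGm   [G → L m]
jmjLmGm ⇒ jmjmGmGm   [L → m G]
jmjmGmGm ⇒ jmjmLmmGm   [G → L m]
jmjmLmmGm ⇒ jmjmmGmmGm   [L → m G]
jmjmmGmmGm ⇒ jmjmmjmmGm   [G → j]
jmjmmjmmGm ⇒ jmjmmjmmjm   [G → j]

S⇒jmG⇒jmLm⇒jmjGGm⇒jmjLmGm⇒jmjmGmGm⇒jmjmLmmGm⇒jmjmmGmmGm⇒jmjmmjmmGm⇒jmjmmjmmjm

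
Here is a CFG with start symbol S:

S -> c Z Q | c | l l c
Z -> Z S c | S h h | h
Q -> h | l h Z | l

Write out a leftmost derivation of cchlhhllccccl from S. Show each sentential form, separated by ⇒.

S ⇒ cZQ   [S -> c Z Q]
cZQ ⇒ cZScQ   [Z -> Z S c]
cZScQ ⇒ cZScScQ   [Z -> Z S c]
cZScScQ ⇒ cShhScScQ   [Z -> S h h]
cShhScScQ ⇒ ccZQhhScScQ   [S -> c Z Q]
ccZQhhScScQ ⇒ cchQhhScScQ   [Z -> h]
cchQhhScScQ ⇒ cchlhhScScQ   [Q -> l]
cchlhhScScQ ⇒ cchlhhllccScQ   [S -> l l c]
cchlhhllccScQ ⇒ cchlhhllccccQ   [S -> c]
cchlhhllccccQ ⇒ cchlhhllccccl   [Q -> l]

S ⇒ cZQ ⇒ cZScQ ⇒ cZScScQ ⇒ cShhScScQ ⇒ ccZQhhScScQ ⇒ cchQhhScScQ ⇒ cchlhhScScQ ⇒ cchlhhllccScQ ⇒ cchlhhllccccQ ⇒ cchlhhllccccl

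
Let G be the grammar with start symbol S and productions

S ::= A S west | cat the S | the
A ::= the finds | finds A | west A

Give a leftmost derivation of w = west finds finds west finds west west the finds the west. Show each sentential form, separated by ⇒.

S ⇒ A S west ⇒ west A S west ⇒ west finds A S west ⇒ west finds finds A S west ⇒ west finds finds west A S west ⇒ west finds finds west finds A S west ⇒ west finds finds west finds west A S west ⇒ west finds finds west finds west west A S west ⇒ west finds finds west finds west west the finds S west ⇒ west finds finds west finds west west the finds the west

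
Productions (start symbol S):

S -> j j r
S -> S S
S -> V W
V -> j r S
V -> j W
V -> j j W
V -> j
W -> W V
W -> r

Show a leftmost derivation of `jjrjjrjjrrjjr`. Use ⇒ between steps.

S ⇒ SS   [S -> S S]
SS ⇒ jjrS   [S -> j j r]
jjrS ⇒ jjrSS   [S -> S S]
jjrSS ⇒ jjrSSS   [S -> S S]
jjrSSS ⇒ jjrjjrSS   [S -> j j r]
jjrjjrSS ⇒ jjrjjrVWS   [S -> V W]
jjrjjrVWS ⇒ jjrjjrjjWWS   [V -> j j W]
jjrjjrjjWWS ⇒ jjrjjrjjrWS   [W -> r]
jjrjjrjjrWS ⇒ jjrjjrjjrrS   [W -> r]
jjrjjrjjrrS ⇒ jjrjjrjjrrjjr   [S -> j j r]

S ⇒ SS ⇒ jjrS ⇒ jjrSS ⇒ jjrSSS ⇒ jjrjjrSS ⇒ jjrjjrVWS ⇒ jjrjjrjjWWS ⇒ jjrjjrjjrWS ⇒ jjrjjrjjrrS ⇒ jjrjjrjjrrjjr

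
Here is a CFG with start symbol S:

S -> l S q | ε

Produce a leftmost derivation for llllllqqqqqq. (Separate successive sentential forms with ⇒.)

S⇒lSq⇒llSqq⇒lllSqqq⇒llllSqqqq⇒lllllSqqqqq⇒llllllSqqqqqq⇒llllllqqqqqq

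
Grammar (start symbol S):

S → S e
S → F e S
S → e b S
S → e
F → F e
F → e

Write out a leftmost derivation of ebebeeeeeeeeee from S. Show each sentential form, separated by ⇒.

S ⇒ Se   [S → S e]
Se ⇒ ebSe   [S → e b S]
ebSe ⇒ ebebSe   [S → e b S]
ebebSe ⇒ ebebFeSe   [S → F e S]
ebebFeSe ⇒ ebebFeeSe   [F → F e]
ebebFeeSe ⇒ ebebFeeeSe   [F → F e]
ebebFeeeSe ⇒ ebebFeeeeSe   [F → F e]
ebebFeeeeSe ⇒ ebebFeeeeeSe   [F → F e]
ebebFeeeeeSe ⇒ ebebFeeeeeeSe   [F → F e]
ebebFeeeeeeSe ⇒ ebebFeeeeeeeSe   [F → F e]
ebebFeeeeeeeSe ⇒ ebebeeeeeeeeSe   [F → e]
ebebeeeeeeeeSe ⇒ ebebeeeeeeeeee   [S → e]

S ⇒ Se ⇒ ebSe ⇒ ebebSe ⇒ ebebFeSe ⇒ ebebFeeSe ⇒ ebebFeeeSe ⇒ ebebFeeeeSe ⇒ ebebFeeeeeSe ⇒ ebebFeeeeeeSe ⇒ ebebFeeeeeeeSe ⇒ ebebeeeeeeeeSe ⇒ ebebeeeeeeeeee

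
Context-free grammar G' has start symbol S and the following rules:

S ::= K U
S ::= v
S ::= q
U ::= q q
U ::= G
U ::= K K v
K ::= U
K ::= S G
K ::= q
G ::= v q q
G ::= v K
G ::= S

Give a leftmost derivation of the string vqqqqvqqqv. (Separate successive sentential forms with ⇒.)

S ⇒ KU   [S ::= K U]
KU ⇒ UU   [K ::= U]
UU ⇒ GU   [U ::= G]
GU ⇒ vKU   [G ::= v K]
vKU ⇒ vqU   [K ::= q]
vqU ⇒ vqKKv   [U ::= K K v]
vqKKv ⇒ vqSGKv   [K ::= S G]
vqSGKv ⇒ vqKUGKv   [S ::= K U]
vqKUGKv ⇒ vqqUGKv   [K ::= q]
vqqUGKv ⇒ vqqqqGKv   [U ::= q q]
vqqqqGKv ⇒ vqqqqvqqKv   [G ::= v q q]
vqqqqvqqKv ⇒ vqqqqvqqqv   [K ::= q]

S⇒KU⇒UU⇒GU⇒vKU⇒vqU⇒vqKKv⇒vqSGKv⇒vqKUGKv⇒vqqUGKv⇒vqqqqGKv⇒vqqqqvqqKv⇒vqqqqvqqqv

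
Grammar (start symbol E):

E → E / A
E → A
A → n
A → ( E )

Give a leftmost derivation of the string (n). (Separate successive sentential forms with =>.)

E => A => (E) => (A) => (n)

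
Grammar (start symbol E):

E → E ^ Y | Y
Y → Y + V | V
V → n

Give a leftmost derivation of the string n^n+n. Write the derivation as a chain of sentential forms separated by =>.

E => E^Y => Y^Y => V^Y => n^Y => n^Y+V => n^V+V => n^n+V => n^n+n

E => E^Y   [E → E ^ Y]
E^Y => Y^Y   [E → Y]
Y^Y => V^Y   [Y → V]
V^Y => n^Y   [V → n]
n^Y => n^Y+V   [Y → Y + V]
n^Y+V => n^V+V   [Y → V]
n^V+V => n^n+V   [V → n]
n^n+V => n^n+n   [V → n]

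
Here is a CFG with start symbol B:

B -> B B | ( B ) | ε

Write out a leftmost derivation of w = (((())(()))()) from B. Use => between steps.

B => (B)   [B -> ( B )]
(B) => (BB)   [B -> B B]
(BB) => ((B)B)   [B -> ( B )]
((B)B) => ((BB)B)   [B -> B B]
((BB)B) => (((B)B)B)   [B -> ( B )]
(((B)B)B) => ((((B))B)B)   [B -> ( B )]
((((B))B)B) => (((())B)B)   [B -> ε]
(((())B)B) => (((())(B))B)   [B -> ( B )]
(((())(B))B) => (((())((B)))B)   [B -> ( B )]
(((())((B)))B) => (((())(()))B)   [B -> ε]
(((())(()))B) => (((())(()))BB)   [B -> B B]
(((())(()))BB) => (((())(()))(B)B)   [B -> ( B )]
(((())(()))(B)B) => (((())(()))()B)   [B -> ε]
(((())(()))()B) => (((())(()))())   [B -> ε]

B => (B) => (BB) => ((B)B) => ((BB)B) => (((B)B)B) => ((((B))B)B) => (((())B)B) => (((())(B))B) => (((())((B)))B) => (((())(()))B) => (((())(()))BB) => (((())(()))(B)B) => (((())(()))()B) => (((())(()))())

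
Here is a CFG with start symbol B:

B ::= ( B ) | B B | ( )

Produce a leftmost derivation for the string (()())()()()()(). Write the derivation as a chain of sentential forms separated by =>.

B=>BB=>BBB=>BBBB=>BBBBB=>BBBBBB=>(B)BBBBB=>(BB)BBBBB=>(()B)BBBBB=>(()())BBBBB=>(()())()BBBB=>(()())()()BBB=>(()())()()()BB=>(()())()()()()B=>(()())()()()()()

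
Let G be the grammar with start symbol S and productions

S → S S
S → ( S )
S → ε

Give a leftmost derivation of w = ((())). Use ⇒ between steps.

S ⇒ SS ⇒ (S)S ⇒ (SS)S ⇒ ((S)S)S ⇒ ((SS)S)S ⇒ (((S)S)S)S ⇒ ((()S)S)S ⇒ ((())S)S ⇒ ((()))S ⇒ ((()))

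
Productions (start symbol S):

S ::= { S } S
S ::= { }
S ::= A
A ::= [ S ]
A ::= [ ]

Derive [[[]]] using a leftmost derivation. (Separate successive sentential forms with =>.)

S => A => [S] => [A] => [[S]] => [[A]] => [[[]]]

S => A   [S ::= A]
A => [S]   [A ::= [ S ]]
[S] => [A]   [S ::= A]
[A] => [[S]]   [A ::= [ S ]]
[[S]] => [[A]]   [S ::= A]
[[A]] => [[[]]]   [A ::= [ ]]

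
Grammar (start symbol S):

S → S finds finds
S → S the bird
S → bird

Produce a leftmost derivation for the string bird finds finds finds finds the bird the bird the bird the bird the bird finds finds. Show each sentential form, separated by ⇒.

S ⇒ S finds finds   [S → S finds finds]
S finds finds ⇒ S the bird finds finds   [S → S the bird]
S the bird finds finds ⇒ S the bird the bird finds finds   [S → S the bird]
S the bird the bird finds finds ⇒ S the bird the bird the bird finds finds   [S → S the bird]
S the bird the bird the bird finds finds ⇒ S the bird the bird the bird the bird finds finds   [S → S the bird]
S the bird the bird the bird the bird finds finds ⇒ S the bird the bird the bird the bird the bird finds finds   [S → S the bird]
S the bird the bird the bird the bird the bird finds finds ⇒ S finds finds the bird the bird the bird the bird the bird finds finds   [S → S finds finds]
S finds finds the bird the bird the bird the bird the bird finds finds ⇒ S finds finds finds finds the bird the bird the bird the bird the bird finds finds   [S → S finds finds]
S finds finds finds finds the bird the bird the bird the bird the bird finds finds ⇒ bird finds finds finds finds the bird the bird the bird the bird the bird finds finds   [S → bird]

S ⇒ S finds finds ⇒ S the bird finds finds ⇒ S the bird the bird finds finds ⇒ S the bird the bird the bird finds finds ⇒ S the bird the bird the bird the bird finds finds ⇒ S the bird the bird the bird the bird the bird finds finds ⇒ S finds finds the bird the bird the bird the bird the bird finds finds ⇒ S finds finds finds finds the bird the bird the bird the bird the bird finds finds ⇒ bird finds finds finds finds the bird the bird the bird the bird the bird finds finds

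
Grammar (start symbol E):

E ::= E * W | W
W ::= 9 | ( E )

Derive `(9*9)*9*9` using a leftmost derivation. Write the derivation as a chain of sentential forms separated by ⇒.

E ⇒ E*W ⇒ E*W*W ⇒ W*W*W ⇒ (E)*W*W ⇒ (E*W)*W*W ⇒ (W*W)*W*W ⇒ (9*W)*W*W ⇒ (9*9)*W*W ⇒ (9*9)*9*W ⇒ (9*9)*9*9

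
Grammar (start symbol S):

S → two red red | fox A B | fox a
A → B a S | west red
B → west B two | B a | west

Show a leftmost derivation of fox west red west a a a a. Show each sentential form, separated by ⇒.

S ⇒ fox A B ⇒ fox west red B ⇒ fox west red B a ⇒ fox west red B a a ⇒ fox west red B a a a ⇒ fox west red B a a a a ⇒ fox west red west a a a a

S ⇒ fox A B   [S → fox A B]
fox A B ⇒ fox west red B   [A → west red]
fox west red B ⇒ fox west red B a   [B → B a]
fox west red B a ⇒ fox west red B a a   [B → B a]
fox west red B a a ⇒ fox west red B a a a   [B → B a]
fox west red B a a a ⇒ fox west red B a a a a   [B → B a]
fox west red B a a a a ⇒ fox west red west a a a a   [B → west]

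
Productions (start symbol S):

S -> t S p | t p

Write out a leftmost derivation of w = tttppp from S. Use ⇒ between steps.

S ⇒ tSp ⇒ ttSpp ⇒ tttppp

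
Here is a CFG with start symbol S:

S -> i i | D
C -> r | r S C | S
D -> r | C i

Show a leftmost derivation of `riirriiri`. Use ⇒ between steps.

S ⇒ D   [S -> D]
D ⇒ Ci   [D -> C i]
Ci ⇒ rSCi   [C -> r S C]
rSCi ⇒ riiCi   [S -> i i]
riiCi ⇒ riirSCi   [C -> r S C]
riirSCi ⇒ riirDCi   [S -> D]
riirDCi ⇒ riirCiCi   [D -> C i]
riirCiCi ⇒ riirSiCi   [C -> S]
riirSiCi ⇒ riirDiCi   [S -> D]
riirDiCi ⇒ riirCiiCi   [D -> C i]
riirCiiCi ⇒ riirriiCi   [C -> r]
riirriiCi ⇒ riirriiri   [C -> r]

S ⇒ D ⇒ Ci ⇒ rSCi ⇒ riiCi ⇒ riirSCi ⇒ riirDCi ⇒ riirCiCi ⇒ riirSiCi ⇒ riirDiCi ⇒ riirCiiCi ⇒ riirriiCi ⇒ riirriiri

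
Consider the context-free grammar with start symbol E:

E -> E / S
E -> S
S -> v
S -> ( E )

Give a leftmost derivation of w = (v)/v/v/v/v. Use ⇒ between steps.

E ⇒ E/S   [E -> E / S]
E/S ⇒ E/S/S   [E -> E / S]
E/S/S ⇒ E/S/S/S   [E -> E / S]
E/S/S/S ⇒ E/S/S/S/S   [E -> E / S]
E/S/S/S/S ⇒ S/S/S/S/S   [E -> S]
S/S/S/S/S ⇒ (E)/S/S/S/S   [S -> ( E )]
(E)/S/S/S/S ⇒ (S)/S/S/S/S   [E -> S]
(S)/S/S/S/S ⇒ (v)/S/S/S/S   [S -> v]
(v)/S/S/S/S ⇒ (v)/v/S/S/S   [S -> v]
(v)/v/S/S/S ⇒ (v)/v/v/S/S   [S -> v]
(v)/v/v/S/S ⇒ (v)/v/v/v/S   [S -> v]
(v)/v/v/v/S ⇒ (v)/v/v/v/v   [S -> v]

E⇒E/S⇒E/S/S⇒E/S/S/S⇒E/S/S/S/S⇒S/S/S/S/S⇒(E)/S/S/S/S⇒(S)/S/S/S/S⇒(v)/S/S/S/S⇒(v)/v/S/S/S⇒(v)/v/v/S/S⇒(v)/v/v/v/S⇒(v)/v/v/v/v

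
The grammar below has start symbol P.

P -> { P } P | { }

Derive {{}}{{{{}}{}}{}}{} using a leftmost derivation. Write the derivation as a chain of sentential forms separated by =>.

P => {P}P => {{}}P => {{}}{P}P => {{}}{{P}P}P => {{}}{{{P}P}P}P => {{}}{{{{}}P}P}P => {{}}{{{{}}{}}P}P => {{}}{{{{}}{}}{}}P => {{}}{{{{}}{}}{}}{}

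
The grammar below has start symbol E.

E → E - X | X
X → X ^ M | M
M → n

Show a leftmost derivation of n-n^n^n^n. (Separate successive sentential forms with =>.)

E => E-X   [E → E - X]
E-X => X-X   [E → X]
X-X => M-X   [X → M]
M-X => n-X   [M → n]
n-X => n-X^M   [X → X ^ M]
n-X^M => n-X^M^M   [X → X ^ M]
n-X^M^M => n-X^M^M^M   [X → X ^ M]
n-X^M^M^M => n-M^M^M^M   [X → M]
n-M^M^M^M => n-n^M^M^M   [M → n]
n-n^M^M^M => n-n^n^M^M   [M → n]
n-n^n^M^M => n-n^n^n^M   [M → n]
n-n^n^n^M => n-n^n^n^n   [M → n]

E => E-X => X-X => M-X => n-X => n-X^M => n-X^M^M => n-X^M^M^M => n-M^M^M^M => n-n^M^M^M => n-n^n^M^M => n-n^n^n^M => n-n^n^n^n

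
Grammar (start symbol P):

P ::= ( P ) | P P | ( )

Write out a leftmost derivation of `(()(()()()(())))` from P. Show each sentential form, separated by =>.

P => (P) => (PP) => (()P) => (()(P)) => (()(PP)) => (()(PPP)) => (()(()PP)) => (()(()PPP)) => (()(()()PP)) => (()(()()()P)) => (()(()()()(P))) => (()(()()()(())))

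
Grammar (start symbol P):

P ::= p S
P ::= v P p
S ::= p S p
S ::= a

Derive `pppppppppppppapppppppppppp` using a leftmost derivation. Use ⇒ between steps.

P ⇒ pS ⇒ ppSp ⇒ pppSpp ⇒ ppppSppp ⇒ pppppSpppp ⇒ ppppppSppppp ⇒ pppppppSpppppp ⇒ ppppppppSppppppp ⇒ pppppppppSpppppppp ⇒ ppppppppppSppppppppp ⇒ pppppppppppSpppppppppp ⇒ ppppppppppppSppppppppppp ⇒ pppppppppppppSpppppppppppp ⇒ pppppppppppppapppppppppppp

P ⇒ pS   [P ::= p S]
pS ⇒ ppSp   [S ::= p S p]
ppSp ⇒ pppSpp   [S ::= p S p]
pppSpp ⇒ ppppSppp   [S ::= p S p]
ppppSppp ⇒ pppppSpppp   [S ::= p S p]
pppppSpppp ⇒ ppppppSppppp   [S ::= p S p]
ppppppSppppp ⇒ pppppppSpppppp   [S ::= p S p]
pppppppSpppppp ⇒ ppppppppSppppppp   [S ::= p S p]
ppppppppSppppppp ⇒ pppppppppSpppppppp   [S ::= p S p]
pppppppppSpppppppp ⇒ ppppppppppSppppppppp   [S ::= p S p]
ppppppppppSppppppppp ⇒ pppppppppppSpppppppppp   [S ::= p S p]
pppppppppppSpppppppppp ⇒ ppppppppppppSppppppppppp   [S ::= p S p]
ppppppppppppSppppppppppp ⇒ pppppppppppppSpppppppppppp   [S ::= p S p]
pppppppppppppSpppppppppppp ⇒ pppppppppppppapppppppppppp   [S ::= a]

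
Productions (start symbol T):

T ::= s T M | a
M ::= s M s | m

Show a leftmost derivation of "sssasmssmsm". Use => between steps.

T => sTM   [T ::= s T M]
sTM => ssTMM   [T ::= s T M]
ssTMM => sssTMMM   [T ::= s T M]
sssTMMM => sssaMMM   [T ::= a]
sssaMMM => sssasMsMM   [M ::= s M s]
sssasMsMM => sssasmsMM   [M ::= m]
sssasmsMM => sssasmssMsM   [M ::= s M s]
sssasmssMsM => sssasmssmsM   [M ::= m]
sssasmssmsM => sssasmssmsm   [M ::= m]

T => sTM => ssTMM => sssTMMM => sssaMMM => sssasMsMM => sssasmsMM => sssasmssMsM => sssasmssmsM => sssasmssmsm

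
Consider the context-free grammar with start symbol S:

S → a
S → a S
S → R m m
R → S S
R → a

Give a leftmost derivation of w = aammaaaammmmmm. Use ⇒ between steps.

S ⇒ aS ⇒ aRmm ⇒ aSSmm ⇒ aRmmSmm ⇒ aammSmm ⇒ aammaSmm ⇒ aammaaSmm ⇒ aammaaRmmmm ⇒ aammaaSSmmmm ⇒ aammaaaSmmmm ⇒ aammaaaRmmmmmm ⇒ aammaaaammmmmm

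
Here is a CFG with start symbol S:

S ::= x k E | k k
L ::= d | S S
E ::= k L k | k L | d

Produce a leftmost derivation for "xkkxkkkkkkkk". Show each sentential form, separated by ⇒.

S ⇒ xkE ⇒ xkkL ⇒ xkkSS ⇒ xkkxkES ⇒ xkkxkkLS ⇒ xkkxkkSSS ⇒ xkkxkkkkSS ⇒ xkkxkkkkkkS ⇒ xkkxkkkkkkkk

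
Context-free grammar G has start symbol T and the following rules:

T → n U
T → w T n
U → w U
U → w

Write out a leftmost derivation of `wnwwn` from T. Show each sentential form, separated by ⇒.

T ⇒ wTn   [T → w T n]
wTn ⇒ wnUn   [T → n U]
wnUn ⇒ wnwUn   [U → w U]
wnwUn ⇒ wnwwn   [U → w]

T⇒wTn⇒wnUn⇒wnwUn⇒wnwwn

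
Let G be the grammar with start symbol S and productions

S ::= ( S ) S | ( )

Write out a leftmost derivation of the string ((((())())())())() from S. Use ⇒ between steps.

S ⇒ (S)S ⇒ ((S)S)S ⇒ (((S)S)S)S ⇒ ((((S)S)S)S)S ⇒ ((((())S)S)S)S ⇒ ((((())())S)S)S ⇒ ((((())())())S)S ⇒ ((((())())())())S ⇒ ((((())())())())()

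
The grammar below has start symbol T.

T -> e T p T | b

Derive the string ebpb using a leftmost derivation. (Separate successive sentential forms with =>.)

T => eTpT => ebpT => ebpb

T => eTpT   [T -> e T p T]
eTpT => ebpT   [T -> b]
ebpT => ebpb   [T -> b]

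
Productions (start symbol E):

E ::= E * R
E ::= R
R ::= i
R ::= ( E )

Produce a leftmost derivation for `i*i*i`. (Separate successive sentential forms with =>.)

E => E*R   [E ::= E * R]
E*R => E*R*R   [E ::= E * R]
E*R*R => R*R*R   [E ::= R]
R*R*R => i*R*R   [R ::= i]
i*R*R => i*i*R   [R ::= i]
i*i*R => i*i*i   [R ::= i]

E => E*R => E*R*R => R*R*R => i*R*R => i*i*R => i*i*i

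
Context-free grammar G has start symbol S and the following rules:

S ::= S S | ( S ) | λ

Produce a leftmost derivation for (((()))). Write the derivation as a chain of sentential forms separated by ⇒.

S ⇒ SS   [S ::= S S]
SS ⇒ (S)S   [S ::= ( S )]
(S)S ⇒ ((S))S   [S ::= ( S )]
((S))S ⇒ (((S)))S   [S ::= ( S )]
(((S)))S ⇒ (((SS)))S   [S ::= S S]
(((SS)))S ⇒ ((((S)S)))S   [S ::= ( S )]
((((S)S)))S ⇒ (((()S)))S   [S ::= λ]
(((()S)))S ⇒ (((())))S   [S ::= λ]
(((())))S ⇒ (((())))   [S ::= λ]

S ⇒ SS ⇒ (S)S ⇒ ((S))S ⇒ (((S)))S ⇒ (((SS)))S ⇒ ((((S)S)))S ⇒ (((()S)))S ⇒ (((())))S ⇒ (((())))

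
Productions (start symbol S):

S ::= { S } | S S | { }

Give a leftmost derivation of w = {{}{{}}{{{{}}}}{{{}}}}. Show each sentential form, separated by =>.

S=>{S}=>{SS}=>{SSS}=>{SSSS}=>{{}SSS}=>{{}{S}SS}=>{{}{{}}SS}=>{{}{{}}{S}S}=>{{}{{}}{{S}}S}=>{{}{{}}{{{S}}}S}=>{{}{{}}{{{{}}}}S}=>{{}{{}}{{{{}}}}{S}}=>{{}{{}}{{{{}}}}{{S}}}=>{{}{{}}{{{{}}}}{{{}}}}

S => {S}   [S ::= { S }]
{S} => {SS}   [S ::= S S]
{SS} => {SSS}   [S ::= S S]
{SSS} => {SSSS}   [S ::= S S]
{SSSS} => {{}SSS}   [S ::= { }]
{{}SSS} => {{}{S}SS}   [S ::= { S }]
{{}{S}SS} => {{}{{}}SS}   [S ::= { }]
{{}{{}}SS} => {{}{{}}{S}S}   [S ::= { S }]
{{}{{}}{S}S} => {{}{{}}{{S}}S}   [S ::= { S }]
{{}{{}}{{S}}S} => {{}{{}}{{{S}}}S}   [S ::= { S }]
{{}{{}}{{{S}}}S} => {{}{{}}{{{{}}}}S}   [S ::= { }]
{{}{{}}{{{{}}}}S} => {{}{{}}{{{{}}}}{S}}   [S ::= { S }]
{{}{{}}{{{{}}}}{S}} => {{}{{}}{{{{}}}}{{S}}}   [S ::= { S }]
{{}{{}}{{{{}}}}{{S}}} => {{}{{}}{{{{}}}}{{{}}}}   [S ::= { }]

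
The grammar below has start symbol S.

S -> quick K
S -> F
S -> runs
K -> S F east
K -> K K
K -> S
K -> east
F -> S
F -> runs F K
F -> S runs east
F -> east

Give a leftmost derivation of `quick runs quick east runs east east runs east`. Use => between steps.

S => F => S runs east => quick K runs east => quick S runs east => quick F runs east => quick runs F K runs east => quick runs S runs east K runs east => quick runs quick K runs east K runs east => quick runs quick east runs east K runs east => quick runs quick east runs east east runs east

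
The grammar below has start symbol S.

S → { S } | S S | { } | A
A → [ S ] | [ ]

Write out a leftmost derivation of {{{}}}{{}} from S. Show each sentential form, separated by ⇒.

S ⇒ SS   [S → S S]
SS ⇒ {S}S   [S → { S }]
{S}S ⇒ {{S}}S   [S → { S }]
{{S}}S ⇒ {{{}}}S   [S → { }]
{{{}}}S ⇒ {{{}}}{S}   [S → { S }]
{{{}}}{S} ⇒ {{{}}}{{}}   [S → { }]

S ⇒ SS ⇒ {S}S ⇒ {{S}}S ⇒ {{{}}}S ⇒ {{{}}}{S} ⇒ {{{}}}{{}}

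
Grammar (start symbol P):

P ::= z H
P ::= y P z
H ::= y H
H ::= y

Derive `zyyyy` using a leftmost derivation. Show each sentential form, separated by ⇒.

P ⇒ zH   [P ::= z H]
zH ⇒ zyH   [H ::= y H]
zyH ⇒ zyyH   [H ::= y H]
zyyH ⇒ zyyyH   [H ::= y H]
zyyyH ⇒ zyyyy   [H ::= y]

P ⇒ zH ⇒ zyH ⇒ zyyH ⇒ zyyyH ⇒ zyyyy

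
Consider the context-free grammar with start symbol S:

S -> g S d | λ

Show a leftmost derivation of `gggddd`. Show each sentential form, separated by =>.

S => gSd => ggSdd => gggSddd => gggddd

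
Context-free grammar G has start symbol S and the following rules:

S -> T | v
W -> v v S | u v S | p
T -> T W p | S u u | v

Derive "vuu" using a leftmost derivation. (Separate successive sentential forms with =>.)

S => T => Suu => Tuu => vuu

S => T   [S -> T]
T => Suu   [T -> S u u]
Suu => Tuu   [S -> T]
Tuu => vuu   [T -> v]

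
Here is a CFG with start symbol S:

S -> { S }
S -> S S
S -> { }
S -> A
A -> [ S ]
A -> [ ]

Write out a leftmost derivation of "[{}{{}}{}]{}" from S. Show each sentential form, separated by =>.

S=>SS=>AS=>[S]S=>[SS]S=>[{}S]S=>[{}SS]S=>[{}{S}S]S=>[{}{{}}S]S=>[{}{{}}{}]S=>[{}{{}}{}]{}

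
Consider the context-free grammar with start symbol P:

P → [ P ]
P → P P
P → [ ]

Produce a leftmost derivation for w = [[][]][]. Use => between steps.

P => PP => [P]P => [PP]P => [[]P]P => [[][]]P => [[][]][]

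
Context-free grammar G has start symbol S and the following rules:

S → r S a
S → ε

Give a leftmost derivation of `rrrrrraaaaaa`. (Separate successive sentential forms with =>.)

S => rSa => rrSaa => rrrSaaa => rrrrSaaaa => rrrrrSaaaaa => rrrrrrSaaaaaa => rrrrrraaaaaa

S => rSa   [S → r S a]
rSa => rrSaa   [S → r S a]
rrSaa => rrrSaaa   [S → r S a]
rrrSaaa => rrrrSaaaa   [S → r S a]
rrrrSaaaa => rrrrrSaaaaa   [S → r S a]
rrrrrSaaaaa => rrrrrrSaaaaaa   [S → r S a]
rrrrrrSaaaaaa => rrrrrraaaaaa   [S → ε]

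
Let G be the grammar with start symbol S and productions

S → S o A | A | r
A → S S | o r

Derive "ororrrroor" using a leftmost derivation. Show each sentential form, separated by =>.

S => SoA => SoAoA => AoAoA => oroAoA => oroSSoA => oroASoA => oroSSSoA => oroASSoA => oroSSSSoA => ororSSSoA => ororrSSoA => ororrrSoA => ororrrroA => ororrrroor

S => SoA   [S → S o A]
SoA => SoAoA   [S → S o A]
SoAoA => AoAoA   [S → A]
AoAoA => oroAoA   [A → o r]
oroAoA => oroSSoA   [A → S S]
oroSSoA => oroASoA   [S → A]
oroASoA => oroSSSoA   [A → S S]
oroSSSoA => oroASSoA   [S → A]
oroASSoA => oroSSSSoA   [A → S S]
oroSSSSoA => ororSSSoA   [S → r]
ororSSSoA => ororrSSoA   [S → r]
ororrSSoA => ororrrSoA   [S → r]
ororrrSoA => ororrrroA   [S → r]
ororrrroA => ororrrroor   [A → o r]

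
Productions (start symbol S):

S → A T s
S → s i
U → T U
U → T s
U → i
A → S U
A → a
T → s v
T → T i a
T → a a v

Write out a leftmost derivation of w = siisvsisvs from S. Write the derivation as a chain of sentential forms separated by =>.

S => ATs => SUTs => ATsUTs => SUTsUTs => siUTsUTs => siiTsUTs => siisvsUTs => siisvsiTs => siisvsisvs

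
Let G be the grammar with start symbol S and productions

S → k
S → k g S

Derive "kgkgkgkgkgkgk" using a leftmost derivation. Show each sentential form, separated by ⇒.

S ⇒ kgS ⇒ kgkgS ⇒ kgkgkgS ⇒ kgkgkgkgS ⇒ kgkgkgkgkgS ⇒ kgkgkgkgkgkgS ⇒ kgkgkgkgkgkgk

S ⇒ kgS   [S → k g S]
kgS ⇒ kgkgS   [S → k g S]
kgkgS ⇒ kgkgkgS   [S → k g S]
kgkgkgS ⇒ kgkgkgkgS   [S → k g S]
kgkgkgkgS ⇒ kgkgkgkgkgS   [S → k g S]
kgkgkgkgkgS ⇒ kgkgkgkgkgkgS   [S → k g S]
kgkgkgkgkgkgS ⇒ kgkgkgkgkgkgk   [S → k]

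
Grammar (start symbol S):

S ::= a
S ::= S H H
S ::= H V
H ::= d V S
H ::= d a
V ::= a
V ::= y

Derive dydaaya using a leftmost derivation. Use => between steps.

S=>HV=>dVSV=>dySV=>dyHVV=>dydVSVV=>dydaSVV=>dydaaVV=>dydaayV=>dydaaya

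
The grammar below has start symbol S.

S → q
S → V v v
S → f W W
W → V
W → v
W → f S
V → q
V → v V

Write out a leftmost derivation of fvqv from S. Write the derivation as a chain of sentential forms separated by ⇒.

S⇒fWW⇒fVW⇒fvVW⇒fvqW⇒fvqv

S ⇒ fWW   [S → f W W]
fWW ⇒ fVW   [W → V]
fVW ⇒ fvVW   [V → v V]
fvVW ⇒ fvqW   [V → q]
fvqW ⇒ fvqv   [W → v]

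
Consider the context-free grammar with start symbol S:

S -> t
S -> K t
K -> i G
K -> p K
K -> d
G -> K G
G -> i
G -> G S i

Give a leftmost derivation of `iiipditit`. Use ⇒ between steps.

S⇒Kt⇒iGt⇒iGSit⇒iiSit⇒iiKtit⇒iiiGtit⇒iiiKGtit⇒iiipKGtit⇒iiipdGtit⇒iiipditit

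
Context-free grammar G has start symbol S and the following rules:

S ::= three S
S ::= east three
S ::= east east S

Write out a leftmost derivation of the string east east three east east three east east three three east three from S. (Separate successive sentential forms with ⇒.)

S ⇒ east east S   [S ::= east east S]
east east S ⇒ east east three S   [S ::= three S]
east east three S ⇒ east east three east east S   [S ::= east east S]
east east three east east S ⇒ east east three east east three S   [S ::= three S]
east east three east east three S ⇒ east east three east east three east east S   [S ::= east east S]
east east three east east three east east S ⇒ east east three east east three east east three S   [S ::= three S]
east east three east east three east east three S ⇒ east east three east east three east east three three S   [S ::= three S]
east east three east east three east east three three S ⇒ east east three east east three east east three three east three   [S ::= east three]

S ⇒ east east S ⇒ east east three S ⇒ east east three east east S ⇒ east east three east east three S ⇒ east east three east east three east east S ⇒ east east three east east three east east three S ⇒ east east three east east three east east three three S ⇒ east east three east east three east east three three east three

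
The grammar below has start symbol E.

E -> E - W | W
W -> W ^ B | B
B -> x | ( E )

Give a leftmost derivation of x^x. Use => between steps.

E => W => W^B => B^B => x^B => x^x

E => W   [E -> W]
W => W^B   [W -> W ^ B]
W^B => B^B   [W -> B]
B^B => x^B   [B -> x]
x^B => x^x   [B -> x]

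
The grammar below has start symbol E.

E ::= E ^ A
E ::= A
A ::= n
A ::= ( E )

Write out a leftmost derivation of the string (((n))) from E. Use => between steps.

E => A   [E ::= A]
A => (E)   [A ::= ( E )]
(E) => (A)   [E ::= A]
(A) => ((E))   [A ::= ( E )]
((E)) => ((A))   [E ::= A]
((A)) => (((E)))   [A ::= ( E )]
(((E))) => (((A)))   [E ::= A]
(((A))) => (((n)))   [A ::= n]

E => A => (E) => (A) => ((E)) => ((A)) => (((E))) => (((A))) => (((n)))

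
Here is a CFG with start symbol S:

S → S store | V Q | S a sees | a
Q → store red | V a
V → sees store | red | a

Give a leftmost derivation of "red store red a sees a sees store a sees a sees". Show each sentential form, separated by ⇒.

S ⇒ S a sees   [S → S a sees]
S a sees ⇒ S a sees a sees   [S → S a sees]
S a sees a sees ⇒ S store a sees a sees   [S → S store]
S store a sees a sees ⇒ S a sees store a sees a sees   [S → S a sees]
S a sees store a sees a sees ⇒ S a sees a sees store a sees a sees   [S → S a sees]
S a sees a sees store a sees a sees ⇒ V Q a sees a sees store a sees a sees   [S → V Q]
V Q a sees a sees store a sees a sees ⇒ red Q a sees a sees store a sees a sees   [V → red]
red Q a sees a sees store a sees a sees ⇒ red store red a sees a sees store a sees a sees   [Q → store red]

S ⇒ S a sees ⇒ S a sees a sees ⇒ S store a sees a sees ⇒ S a sees store a sees a sees ⇒ S a sees a sees store a sees a sees ⇒ V Q a sees a sees store a sees a sees ⇒ red Q a sees a sees store a sees a sees ⇒ red store red a sees a sees store a sees a sees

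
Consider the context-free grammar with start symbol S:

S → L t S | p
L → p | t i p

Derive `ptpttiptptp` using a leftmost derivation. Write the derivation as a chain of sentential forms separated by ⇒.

S ⇒ LtS ⇒ ptS ⇒ ptLtS ⇒ ptptS ⇒ ptptLtS ⇒ ptpttiptS ⇒ ptpttiptLtS ⇒ ptpttiptptS ⇒ ptpttiptptp

S ⇒ LtS   [S → L t S]
LtS ⇒ ptS   [L → p]
ptS ⇒ ptLtS   [S → L t S]
ptLtS ⇒ ptptS   [L → p]
ptptS ⇒ ptptLtS   [S → L t S]
ptptLtS ⇒ ptpttiptS   [L → t i p]
ptpttiptS ⇒ ptpttiptLtS   [S → L t S]
ptpttiptLtS ⇒ ptpttiptptS   [L → p]
ptpttiptptS ⇒ ptpttiptptp   [S → p]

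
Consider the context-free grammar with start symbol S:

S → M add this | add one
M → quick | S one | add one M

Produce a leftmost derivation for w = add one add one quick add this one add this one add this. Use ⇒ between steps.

S ⇒ M add this   [S → M add this]
M add this ⇒ add one M add this   [M → add one M]
add one M add this ⇒ add one S one add this   [M → S one]
add one S one add this ⇒ add one M add this one add this   [S → M add this]
add one M add this one add this ⇒ add one add one M add this one add this   [M → add one M]
add one add one M add this one add this ⇒ add one add one S one add this one add this   [M → S one]
add one add one S one add this one add this ⇒ add one add one M add this one add this one add this   [S → M add this]
add one add one M add this one add this one add this ⇒ add one add one quick add this one add this one add this   [M → quick]

S ⇒ M add this ⇒ add one M add this ⇒ add one S one add this ⇒ add one M add this one add this ⇒ add one add one M add this one add this ⇒ add one add one S one add this one add this ⇒ add one add one M add this one add this one add this ⇒ add one add one quick add this one add this one add this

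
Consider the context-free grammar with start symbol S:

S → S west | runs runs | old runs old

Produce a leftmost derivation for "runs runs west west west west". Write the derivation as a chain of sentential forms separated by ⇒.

S ⇒ S west ⇒ S west west ⇒ S west west west ⇒ S west west west west ⇒ runs runs west west west west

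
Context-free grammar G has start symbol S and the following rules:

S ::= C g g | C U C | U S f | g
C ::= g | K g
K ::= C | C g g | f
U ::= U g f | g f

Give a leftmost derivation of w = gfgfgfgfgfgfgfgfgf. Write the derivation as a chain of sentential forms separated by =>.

S=>USf=>UgfSf=>UgfgfSf=>UgfgfgfSf=>UgfgfgfgfSf=>UgfgfgfgfgfSf=>UgfgfgfgfgfgfSf=>UgfgfgfgfgfgfgfSf=>gfgfgfgfgfgfgfgfSf=>gfgfgfgfgfgfgfgfgf

S => USf   [S ::= U S f]
USf => UgfSf   [U ::= U g f]
UgfSf => UgfgfSf   [U ::= U g f]
UgfgfSf => UgfgfgfSf   [U ::= U g f]
UgfgfgfSf => UgfgfgfgfSf   [U ::= U g f]
UgfgfgfgfSf => UgfgfgfgfgfSf   [U ::= U g f]
UgfgfgfgfgfSf => UgfgfgfgfgfgfSf   [U ::= U g f]
UgfgfgfgfgfgfSf => UgfgfgfgfgfgfgfSf   [U ::= U g f]
UgfgfgfgfgfgfgfSf => gfgfgfgfgfgfgfgfSf   [U ::= g f]
gfgfgfgfgfgfgfgfSf => gfgfgfgfgfgfgfgfgf   [S ::= g]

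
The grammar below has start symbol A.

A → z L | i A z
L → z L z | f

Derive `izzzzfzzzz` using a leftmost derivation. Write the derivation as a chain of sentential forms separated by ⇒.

A ⇒ iAz ⇒ izLz ⇒ izzLzz ⇒ izzzLzzz ⇒ izzzzLzzzz ⇒ izzzzfzzzz

A ⇒ iAz   [A → i A z]
iAz ⇒ izLz   [A → z L]
izLz ⇒ izzLzz   [L → z L z]
izzLzz ⇒ izzzLzzz   [L → z L z]
izzzLzzz ⇒ izzzzLzzzz   [L → z L z]
izzzzLzzzz ⇒ izzzzfzzzz   [L → f]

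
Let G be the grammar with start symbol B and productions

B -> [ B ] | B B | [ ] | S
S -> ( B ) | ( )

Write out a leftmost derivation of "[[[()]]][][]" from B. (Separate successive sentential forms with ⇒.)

B ⇒ BB ⇒ BBB ⇒ [B]BB ⇒ [[B]]BB ⇒ [[[B]]]BB ⇒ [[[S]]]BB ⇒ [[[()]]]BB ⇒ [[[()]]][]B ⇒ [[[()]]][][]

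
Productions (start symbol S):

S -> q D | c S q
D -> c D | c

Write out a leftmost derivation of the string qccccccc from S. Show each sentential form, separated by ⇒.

S ⇒ qD ⇒ qcD ⇒ qccD ⇒ qcccD ⇒ qccccD ⇒ qcccccD ⇒ qccccccD ⇒ qccccccc

S ⇒ qD   [S -> q D]
qD ⇒ qcD   [D -> c D]
qcD ⇒ qccD   [D -> c D]
qccD ⇒ qcccD   [D -> c D]
qcccD ⇒ qccccD   [D -> c D]
qccccD ⇒ qcccccD   [D -> c D]
qcccccD ⇒ qccccccD   [D -> c D]
qccccccD ⇒ qccccccc   [D -> c]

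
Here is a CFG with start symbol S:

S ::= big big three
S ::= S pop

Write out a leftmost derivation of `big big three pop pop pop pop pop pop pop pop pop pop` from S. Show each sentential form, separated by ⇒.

S ⇒ S pop ⇒ S pop pop ⇒ S pop pop pop ⇒ S pop pop pop pop ⇒ S pop pop pop pop pop ⇒ S pop pop pop pop pop pop ⇒ S pop pop pop pop pop pop pop ⇒ S pop pop pop pop pop pop pop pop ⇒ S pop pop pop pop pop pop pop pop pop ⇒ S pop pop pop pop pop pop pop pop pop pop ⇒ big big three pop pop pop pop pop pop pop pop pop pop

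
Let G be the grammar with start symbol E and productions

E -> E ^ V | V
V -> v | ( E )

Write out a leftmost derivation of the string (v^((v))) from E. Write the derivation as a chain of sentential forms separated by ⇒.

E ⇒ V   [E -> V]
V ⇒ (E)   [V -> ( E )]
(E) ⇒ (E^V)   [E -> E ^ V]
(E^V) ⇒ (V^V)   [E -> V]
(V^V) ⇒ (v^V)   [V -> v]
(v^V) ⇒ (v^(E))   [V -> ( E )]
(v^(E)) ⇒ (v^(V))   [E -> V]
(v^(V)) ⇒ (v^((E)))   [V -> ( E )]
(v^((E))) ⇒ (v^((V)))   [E -> V]
(v^((V))) ⇒ (v^((v)))   [V -> v]

E⇒V⇒(E)⇒(E^V)⇒(V^V)⇒(v^V)⇒(v^(E))⇒(v^(V))⇒(v^((E)))⇒(v^((V)))⇒(v^((v)))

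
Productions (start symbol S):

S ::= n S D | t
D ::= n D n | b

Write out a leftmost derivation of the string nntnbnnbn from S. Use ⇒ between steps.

S ⇒ nSD   [S ::= n S D]
nSD ⇒ nnSDD   [S ::= n S D]
nnSDD ⇒ nntDD   [S ::= t]
nntDD ⇒ nntnDnD   [D ::= n D n]
nntnDnD ⇒ nntnbnD   [D ::= b]
nntnbnD ⇒ nntnbnnDn   [D ::= n D n]
nntnbnnDn ⇒ nntnbnnbn   [D ::= b]

S ⇒ nSD ⇒ nnSDD ⇒ nntDD ⇒ nntnDnD ⇒ nntnbnD ⇒ nntnbnnDn ⇒ nntnbnnbn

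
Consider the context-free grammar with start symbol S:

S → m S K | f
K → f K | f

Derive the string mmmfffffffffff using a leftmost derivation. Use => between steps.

S=>mSK=>mmSKK=>mmmSKKK=>mmmfKKK=>mmmffKKK=>mmmfffKK=>mmmffffKK=>mmmfffffKK=>mmmffffffKK=>mmmfffffffK=>mmmffffffffK=>mmmfffffffffK=>mmmffffffffffK=>mmmfffffffffff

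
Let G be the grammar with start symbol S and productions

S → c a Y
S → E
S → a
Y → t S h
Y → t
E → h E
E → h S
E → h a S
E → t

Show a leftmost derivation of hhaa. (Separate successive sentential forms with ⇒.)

S⇒E⇒hE⇒hhaS⇒hhaa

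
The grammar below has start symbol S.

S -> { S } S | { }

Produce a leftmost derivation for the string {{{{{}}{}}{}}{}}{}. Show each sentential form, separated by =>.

S => {S}S => {{S}S}S => {{{S}S}S}S => {{{{S}S}S}S}S => {{{{{}}S}S}S}S => {{{{{}}{}}S}S}S => {{{{{}}{}}{}}S}S => {{{{{}}{}}{}}{}}S => {{{{{}}{}}{}}{}}{}

S => {S}S   [S -> { S } S]
{S}S => {{S}S}S   [S -> { S } S]
{{S}S}S => {{{S}S}S}S   [S -> { S } S]
{{{S}S}S}S => {{{{S}S}S}S}S   [S -> { S } S]
{{{{S}S}S}S}S => {{{{{}}S}S}S}S   [S -> { }]
{{{{{}}S}S}S}S => {{{{{}}{}}S}S}S   [S -> { }]
{{{{{}}{}}S}S}S => {{{{{}}{}}{}}S}S   [S -> { }]
{{{{{}}{}}{}}S}S => {{{{{}}{}}{}}{}}S   [S -> { }]
{{{{{}}{}}{}}{}}S => {{{{{}}{}}{}}{}}{}   [S -> { }]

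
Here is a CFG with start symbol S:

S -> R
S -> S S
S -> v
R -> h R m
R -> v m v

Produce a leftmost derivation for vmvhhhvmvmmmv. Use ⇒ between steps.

S ⇒ SS ⇒ SSS ⇒ RSS ⇒ vmvSS ⇒ vmvRS ⇒ vmvhRmS ⇒ vmvhhRmmS ⇒ vmvhhhRmmmS ⇒ vmvhhhvmvmmmS ⇒ vmvhhhvmvmmmv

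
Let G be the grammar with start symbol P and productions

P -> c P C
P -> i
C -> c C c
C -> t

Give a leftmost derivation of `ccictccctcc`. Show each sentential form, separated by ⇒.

P ⇒ cPC   [P -> c P C]
cPC ⇒ ccPCC   [P -> c P C]
ccPCC ⇒ cciCC   [P -> i]
cciCC ⇒ ccicCcC   [C -> c C c]
ccicCcC ⇒ ccictcC   [C -> t]
ccictcC ⇒ ccictccCc   [C -> c C c]
ccictccCc ⇒ ccictcccCcc   [C -> c C c]
ccictcccCcc ⇒ ccictccctcc   [C -> t]

P ⇒ cPC ⇒ ccPCC ⇒ cciCC ⇒ ccicCcC ⇒ ccictcC ⇒ ccictccCc ⇒ ccictcccCcc ⇒ ccictccctcc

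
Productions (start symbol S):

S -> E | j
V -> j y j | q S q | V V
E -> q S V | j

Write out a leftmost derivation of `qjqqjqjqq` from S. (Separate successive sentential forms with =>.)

S => E => qSV => qEV => qjV => qjqSq => qjqEq => qjqqSVq => qjqqjVq => qjqqjqSqq => qjqqjqEqq => qjqqjqjqq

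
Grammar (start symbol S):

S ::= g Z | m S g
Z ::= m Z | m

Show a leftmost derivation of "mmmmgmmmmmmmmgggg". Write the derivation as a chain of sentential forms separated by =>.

S => mSg   [S ::= m S g]
mSg => mmSgg   [S ::= m S g]
mmSgg => mmmSggg   [S ::= m S g]
mmmSggg => mmmmSgggg   [S ::= m S g]
mmmmSgggg => mmmmgZgggg   [S ::= g Z]
mmmmgZgggg => mmmmgmZgggg   [Z ::= m Z]
mmmmgmZgggg => mmmmgmmZgggg   [Z ::= m Z]
mmmmgmmZgggg => mmmmgmmmZgggg   [Z ::= m Z]
mmmmgmmmZgggg => mmmmgmmmmZgggg   [Z ::= m Z]
mmmmgmmmmZgggg => mmmmgmmmmmZgggg   [Z ::= m Z]
mmmmgmmmmmZgggg => mmmmgmmmmmmZgggg   [Z ::= m Z]
mmmmgmmmmmmZgggg => mmmmgmmmmmmmZgggg   [Z ::= m Z]
mmmmgmmmmmmmZgggg => mmmmgmmmmmmmmgggg   [Z ::= m]

S => mSg => mmSgg => mmmSggg => mmmmSgggg => mmmmgZgggg => mmmmgmZgggg => mmmmgmmZgggg => mmmmgmmmZgggg => mmmmgmmmmZgggg => mmmmgmmmmmZgggg => mmmmgmmmmmmZgggg => mmmmgmmmmmmmZgggg => mmmmgmmmmmmmmgggg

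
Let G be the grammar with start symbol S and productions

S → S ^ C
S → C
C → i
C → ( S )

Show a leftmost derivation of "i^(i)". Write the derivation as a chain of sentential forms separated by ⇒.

S ⇒ S^C ⇒ C^C ⇒ i^C ⇒ i^(S) ⇒ i^(C) ⇒ i^(i)

S ⇒ S^C   [S → S ^ C]
S^C ⇒ C^C   [S → C]
C^C ⇒ i^C   [C → i]
i^C ⇒ i^(S)   [C → ( S )]
i^(S) ⇒ i^(C)   [S → C]
i^(C) ⇒ i^(i)   [C → i]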